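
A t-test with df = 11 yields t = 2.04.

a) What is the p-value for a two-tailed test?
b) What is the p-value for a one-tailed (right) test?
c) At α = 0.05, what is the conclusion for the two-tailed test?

Using t-distribution with df = 11:
a) Two-tailed: p = 2×P(T > 2.04) = 0.0661
b) One-tailed: p = P(T > 2.04) = 0.0331
c) 0.0661 ≥ 0.05, fail to reject H₀

Answer: a) 0.0661, b) 0.0331, c) fail to reject H₀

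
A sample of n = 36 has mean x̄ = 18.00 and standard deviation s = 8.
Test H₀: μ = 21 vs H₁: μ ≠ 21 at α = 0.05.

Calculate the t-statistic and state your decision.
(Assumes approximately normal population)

df = n - 1 = 35
SE = s/√n = 8/√36 = 1.3333
t = (x̄ - μ₀)/SE = (18.00 - 21)/1.3333 = -2.2501
Critical value: t_{0.025,35} = ±2.030
p-value ≈ 0.0308
Decision: reject H₀

Answer: t = -2.2501, reject H₀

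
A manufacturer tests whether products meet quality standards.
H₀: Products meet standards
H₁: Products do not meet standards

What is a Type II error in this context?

Answer: Accepting products as meeting standards when they don't

Derivation:
Type I error (α): Rejecting H₀ when H₀ is true
Type II error (β): Failing to reject H₀ when H₁ is true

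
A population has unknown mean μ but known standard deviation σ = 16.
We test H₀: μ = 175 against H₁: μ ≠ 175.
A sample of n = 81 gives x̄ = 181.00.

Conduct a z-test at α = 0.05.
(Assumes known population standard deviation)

Answer: z = 3.3750, reject H₀

Derivation:
Standard error: SE = σ/√n = 16/√81 = 1.7778
z-statistic: z = (x̄ - μ₀)/SE = (181.00 - 175)/1.7778 = 3.3750
Critical value: ±1.960
p-value = 0.0007
Decision: reject H₀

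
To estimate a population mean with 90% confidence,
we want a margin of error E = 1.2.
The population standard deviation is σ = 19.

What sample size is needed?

z_0.05 = 1.645
n = (z×σ/E)² = (1.645×19/1.2)²
n = 678.3854
Round up: n = 679

Answer: n = 679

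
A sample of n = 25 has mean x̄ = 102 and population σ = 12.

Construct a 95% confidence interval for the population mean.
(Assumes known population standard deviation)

Answer: (97.2960, 106.7040)

Derivation:
Confidence level: 95%, α = 0.05
z_0.025 = 1.960
SE = σ/√n = 12/√25 = 2.4000
Margin of error = 1.960 × 2.4000 = 4.7040
CI: x̄ ± margin = 102 ± 4.7040
CI: (97.2960, 106.7040)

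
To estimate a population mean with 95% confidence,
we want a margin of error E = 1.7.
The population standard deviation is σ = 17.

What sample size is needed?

Answer: n = 385

Derivation:
z_0.025 = 1.960
n = (z×σ/E)² = (1.960×17/1.7)²
n = 384.1600
Round up: n = 385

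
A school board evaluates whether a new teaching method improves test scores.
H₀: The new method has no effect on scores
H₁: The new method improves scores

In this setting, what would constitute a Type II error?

Type I error (α): Rejecting H₀ when H₀ is true
Type II error (β): Failing to reject H₀ when H₁ is true

Answer: Failing to adopt an effective teaching method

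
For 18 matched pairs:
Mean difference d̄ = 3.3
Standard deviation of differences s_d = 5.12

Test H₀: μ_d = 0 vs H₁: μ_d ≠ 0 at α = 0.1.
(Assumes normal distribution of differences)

df = n - 1 = 17
SE = s_d/√n = 5.12/√18 = 1.2068
t = d̄/SE = 3.3/1.2068 = 2.7345
Critical value: t_{0.05,17} = ±1.740
p-value ≈ 0.0141
Decision: reject H₀

Answer: t = 2.7345, reject H₀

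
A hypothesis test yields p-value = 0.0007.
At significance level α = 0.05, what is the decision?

Compare p-value to α:
0.0007 < 0.05
Decision: reject H₀

Answer: reject H₀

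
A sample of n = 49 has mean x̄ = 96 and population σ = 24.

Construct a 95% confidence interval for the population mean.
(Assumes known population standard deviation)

Confidence level: 95%, α = 0.05
z_0.025 = 1.960
SE = σ/√n = 24/√49 = 3.4286
Margin of error = 1.960 × 3.4286 = 6.7201
CI: x̄ ± margin = 96 ± 6.7201
CI: (89.2799, 102.7201)

Answer: (89.2799, 102.7201)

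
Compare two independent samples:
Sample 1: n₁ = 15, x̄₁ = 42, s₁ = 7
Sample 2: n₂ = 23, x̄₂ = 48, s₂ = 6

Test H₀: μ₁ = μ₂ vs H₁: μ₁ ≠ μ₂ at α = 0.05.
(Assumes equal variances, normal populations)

Pooled variance: s²_p = [14×7² + 22×6²]/(36) = 41.0556
s_p = 6.4075
SE = s_p×√(1/n₁ + 1/n₂) = 6.4075×√(1/15 + 1/23) = 2.1265
t = (x̄₁ - x̄₂)/SE = (42 - 48)/2.1265 = -2.8215
df = 36, t-critical = ±2.028
Decision: reject H₀

Answer: t = -2.8215, reject H₀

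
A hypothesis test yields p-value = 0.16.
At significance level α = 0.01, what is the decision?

Answer: fail to reject H₀

Derivation:
Compare p-value to α:
0.16 ≥ 0.01
Decision: fail to reject H₀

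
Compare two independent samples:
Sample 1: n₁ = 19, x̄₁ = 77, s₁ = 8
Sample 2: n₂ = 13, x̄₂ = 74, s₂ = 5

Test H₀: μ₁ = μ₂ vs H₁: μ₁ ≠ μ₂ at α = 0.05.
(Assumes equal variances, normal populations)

Answer: t = 1.1980, fail to reject H₀

Derivation:
Pooled variance: s²_p = [18×8² + 12×5²]/(30) = 48.4000
s_p = 6.9570
SE = s_p×√(1/n₁ + 1/n₂) = 6.9570×√(1/19 + 1/13) = 2.5041
t = (x̄₁ - x̄₂)/SE = (77 - 74)/2.5041 = 1.1980
df = 30, t-critical = ±2.042
Decision: fail to reject H₀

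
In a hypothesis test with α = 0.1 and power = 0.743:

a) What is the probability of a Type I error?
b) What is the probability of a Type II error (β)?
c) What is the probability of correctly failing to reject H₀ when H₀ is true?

a) Type I error probability = α = 0.1
b) Power = P(reject H₀ | H₁ true) = 1 - β = 0.743, so Type II error probability = β = 1 - Power = 0.257
c) P(fail to reject H₀ | H₀ true) = 1 - α = 0.9

Answer: a) 0.1, b) 0.257, c) 0.9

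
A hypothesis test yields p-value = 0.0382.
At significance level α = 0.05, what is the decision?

Answer: reject H₀

Derivation:
Compare p-value to α:
0.0382 < 0.05
Decision: reject H₀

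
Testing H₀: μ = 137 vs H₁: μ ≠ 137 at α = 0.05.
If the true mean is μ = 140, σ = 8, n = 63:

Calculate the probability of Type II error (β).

SE = σ/√n = 8/√63 = 1.0079
Critical values: μ₀ ± z_0.025×SE = 137 ± 1.960×1.0079
Acceptance region: (135.0245, 138.9755)
Under H₁ (μ = 140): z_high = (138.9755 - 140)/1.0079 = -1.0165, z_low = (135.0245 - 140)/1.0079 = -4.9365
β = P(not reject | H₁) = Φ(-1.0165) - Φ(-4.9365) ≈ 0.1547

Answer: β ≈ 0.1547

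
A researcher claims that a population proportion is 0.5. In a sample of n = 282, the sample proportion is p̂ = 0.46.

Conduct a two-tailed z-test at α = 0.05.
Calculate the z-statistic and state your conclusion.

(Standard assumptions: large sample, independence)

H₀: p = 0.5, H₁: p ≠ 0.5
Standard error: SE = √(p₀(1-p₀)/n) = √(0.5×0.5/282) = 0.029775
z-statistic: z = (p̂ - p₀)/SE = (0.46 - 0.5)/0.029775 = -1.3434
Critical value: z_0.025 = ±1.960
p-value = 0.1791
Decision: fail to reject H₀ at α = 0.05

Answer: z = -1.3434, fail to reject H₀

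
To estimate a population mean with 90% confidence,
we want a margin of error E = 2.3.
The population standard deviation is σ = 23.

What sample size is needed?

Answer: n = 271

Derivation:
z_0.05 = 1.645
n = (z×σ/E)² = (1.645×23/2.3)²
n = 270.6025
Round up: n = 271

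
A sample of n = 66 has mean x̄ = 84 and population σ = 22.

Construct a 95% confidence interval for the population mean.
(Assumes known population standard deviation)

Answer: (78.6923, 89.3077)

Derivation:
Confidence level: 95%, α = 0.05
z_0.025 = 1.960
SE = σ/√n = 22/√66 = 2.7080
Margin of error = 1.960 × 2.7080 = 5.3077
CI: x̄ ± margin = 84 ± 5.3077
CI: (78.6923, 89.3077)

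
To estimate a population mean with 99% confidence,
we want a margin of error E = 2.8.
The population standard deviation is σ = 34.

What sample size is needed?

z_0.005 = 2.576
n = (z×σ/E)² = (2.576×34/2.8)²
n = 978.4384
Round up: n = 979

Answer: n = 979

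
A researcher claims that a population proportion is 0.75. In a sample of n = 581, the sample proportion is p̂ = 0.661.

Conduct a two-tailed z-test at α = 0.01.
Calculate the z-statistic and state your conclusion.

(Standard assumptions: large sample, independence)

Answer: z = -4.9544, reject H₀

Derivation:
H₀: p = 0.75, H₁: p ≠ 0.75
Standard error: SE = √(p₀(1-p₀)/n) = √(0.75×0.25/581) = 0.017964
z-statistic: z = (p̂ - p₀)/SE = (0.661 - 0.75)/0.017964 = -4.9544
Critical value: z_0.005 = ±2.576
p-value < 0.0001
Decision: reject H₀ at α = 0.01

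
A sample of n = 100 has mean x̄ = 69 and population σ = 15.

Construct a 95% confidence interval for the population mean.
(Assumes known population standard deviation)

Answer: (66.0600, 71.9400)

Derivation:
Confidence level: 95%, α = 0.05
z_0.025 = 1.960
SE = σ/√n = 15/√100 = 1.5000
Margin of error = 1.960 × 1.5000 = 2.9400
CI: x̄ ± margin = 69 ± 2.9400
CI: (66.0600, 71.9400)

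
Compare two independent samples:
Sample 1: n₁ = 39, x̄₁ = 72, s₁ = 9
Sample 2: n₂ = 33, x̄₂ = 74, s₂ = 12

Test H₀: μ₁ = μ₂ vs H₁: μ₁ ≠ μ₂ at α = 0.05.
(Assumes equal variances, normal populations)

Answer: t = -0.8070, fail to reject H₀

Derivation:
Pooled variance: s²_p = [38×9² + 32×12²]/(70) = 109.8000
s_p = 10.4785
SE = s_p×√(1/n₁ + 1/n₂) = 10.4785×√(1/39 + 1/33) = 2.4784
t = (x̄₁ - x̄₂)/SE = (72 - 74)/2.4784 = -0.8070
df = 70, t-critical = ±1.994
Decision: fail to reject H₀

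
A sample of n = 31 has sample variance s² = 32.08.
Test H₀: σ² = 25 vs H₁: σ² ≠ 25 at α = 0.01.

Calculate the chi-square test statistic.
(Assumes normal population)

df = n - 1 = 30
χ² = (n-1)s²/σ₀² = 30×32.08/25 = 38.4960
Critical values: χ²_{0.995,30} = 13.787, χ²_{0.005,30} = 53.672
Rejection region: χ² < 13.787 or χ² > 53.672
Decision: fail to reject H₀

Answer: χ² = 38.4960, fail to reject H₀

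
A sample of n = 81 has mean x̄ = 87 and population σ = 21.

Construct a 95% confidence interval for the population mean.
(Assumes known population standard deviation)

Confidence level: 95%, α = 0.05
z_0.025 = 1.960
SE = σ/√n = 21/√81 = 2.3333
Margin of error = 1.960 × 2.3333 = 4.5733
CI: x̄ ± margin = 87 ± 4.5733
CI: (82.4267, 91.5733)

Answer: (82.4267, 91.5733)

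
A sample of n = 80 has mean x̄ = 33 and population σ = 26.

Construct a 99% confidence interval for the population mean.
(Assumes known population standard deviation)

Confidence level: 99%, α = 0.01
z_0.005 = 2.576
SE = σ/√n = 26/√80 = 2.9069
Margin of error = 2.576 × 2.9069 = 7.4882
CI: x̄ ± margin = 33 ± 7.4882
CI: (25.5118, 40.4882)

Answer: (25.5118, 40.4882)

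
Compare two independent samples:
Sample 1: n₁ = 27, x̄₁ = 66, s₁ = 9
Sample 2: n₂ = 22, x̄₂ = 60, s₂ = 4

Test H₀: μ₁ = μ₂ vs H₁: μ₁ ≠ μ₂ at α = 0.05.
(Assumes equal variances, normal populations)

Answer: t = 2.8981, reject H₀

Derivation:
Pooled variance: s²_p = [26×9² + 21×4²]/(47) = 51.9574
s_p = 7.2081
SE = s_p×√(1/n₁ + 1/n₂) = 7.2081×√(1/27 + 1/22) = 2.0703
t = (x̄₁ - x̄₂)/SE = (66 - 60)/2.0703 = 2.8981
df = 47, t-critical = ±2.012
Decision: reject H₀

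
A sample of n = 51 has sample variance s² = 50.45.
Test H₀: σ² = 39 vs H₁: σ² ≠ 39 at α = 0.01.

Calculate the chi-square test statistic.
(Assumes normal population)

df = n - 1 = 50
χ² = (n-1)s²/σ₀² = 50×50.45/39 = 64.6795
Critical values: χ²_{0.995,50} = 27.991, χ²_{0.005,50} = 79.490
Rejection region: χ² < 27.991 or χ² > 79.490
Decision: fail to reject H₀

Answer: χ² = 64.6795, fail to reject H₀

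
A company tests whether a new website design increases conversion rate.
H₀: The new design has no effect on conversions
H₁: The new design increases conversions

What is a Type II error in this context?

Type I error: rejecting H₀ when it is actually true (false positive).
Type II error: failing to reject H₀ when H₁ is actually true (false negative).

Answer: Keeping the old design when the new one would have increased conversions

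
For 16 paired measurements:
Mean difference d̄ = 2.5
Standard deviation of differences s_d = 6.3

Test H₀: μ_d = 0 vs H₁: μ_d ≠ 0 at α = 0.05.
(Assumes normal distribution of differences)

df = n - 1 = 15
SE = s_d/√n = 6.3/√16 = 1.5750
t = d̄/SE = 2.5/1.5750 = 1.5873
Critical value: t_{0.025,15} = ±2.131
p-value ≈ 0.1333
Decision: fail to reject H₀

Answer: t = 1.5873, fail to reject H₀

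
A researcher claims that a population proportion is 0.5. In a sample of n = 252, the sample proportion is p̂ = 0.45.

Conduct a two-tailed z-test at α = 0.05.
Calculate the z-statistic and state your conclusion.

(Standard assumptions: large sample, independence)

Answer: z = -1.5875, fail to reject H₀

Derivation:
H₀: p = 0.5, H₁: p ≠ 0.5
Standard error: SE = √(p₀(1-p₀)/n) = √(0.5×0.5/252) = 0.031497
z-statistic: z = (p̂ - p₀)/SE = (0.45 - 0.5)/0.031497 = -1.5875
Critical value: z_0.025 = ±1.960
p-value = 0.1124
Decision: fail to reject H₀ at α = 0.05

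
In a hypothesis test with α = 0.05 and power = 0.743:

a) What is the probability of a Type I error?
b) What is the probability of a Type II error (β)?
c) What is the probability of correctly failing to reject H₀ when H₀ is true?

Answer: a) 0.05, b) 0.257, c) 0.95

Derivation:
a) Type I error probability = α = 0.05
b) Power = P(reject H₀ | H₁ true) = 1 - β = 0.743, so Type II error probability = β = 1 - Power = 0.257
c) P(fail to reject H₀ | H₀ true) = 1 - α = 0.95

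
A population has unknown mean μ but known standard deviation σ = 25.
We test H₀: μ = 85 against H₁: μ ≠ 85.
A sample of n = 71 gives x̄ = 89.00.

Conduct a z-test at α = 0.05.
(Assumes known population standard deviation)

Standard error: SE = σ/√n = 25/√71 = 2.9670
z-statistic: z = (x̄ - μ₀)/SE = (89.00 - 85)/2.9670 = 1.3482
Critical value: ±1.960
p-value = 0.1776
Decision: fail to reject H₀

Answer: z = 1.3482, fail to reject H₀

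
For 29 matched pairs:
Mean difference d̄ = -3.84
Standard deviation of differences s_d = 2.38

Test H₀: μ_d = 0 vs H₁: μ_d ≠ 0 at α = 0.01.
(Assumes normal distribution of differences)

df = n - 1 = 28
SE = s_d/√n = 2.38/√29 = 0.4420
t = d̄/SE = -3.84/0.4420 = -8.6878
Critical value: t_{0.005,28} = ±2.763
p-value < 0.0001
Decision: reject H₀

Answer: t = -8.6878, reject H₀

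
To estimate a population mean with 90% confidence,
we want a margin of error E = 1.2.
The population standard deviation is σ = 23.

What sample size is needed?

Answer: n = 995

Derivation:
z_0.05 = 1.645
n = (z×σ/E)² = (1.645×23/1.2)²
n = 994.0884
Round up: n = 995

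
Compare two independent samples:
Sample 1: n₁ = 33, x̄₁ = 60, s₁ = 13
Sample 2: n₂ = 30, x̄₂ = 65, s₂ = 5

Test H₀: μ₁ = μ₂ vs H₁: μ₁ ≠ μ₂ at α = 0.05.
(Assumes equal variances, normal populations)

Pooled variance: s²_p = [32×13² + 29×5²]/(61) = 100.5410
s_p = 10.0270
SE = s_p×√(1/n₁ + 1/n₂) = 10.0270×√(1/33 + 1/30) = 2.5294
t = (x̄₁ - x̄₂)/SE = (60 - 65)/2.5294 = -1.9768
df = 61, t-critical = ±2.000
Decision: fail to reject H₀

Answer: t = -1.9768, fail to reject H₀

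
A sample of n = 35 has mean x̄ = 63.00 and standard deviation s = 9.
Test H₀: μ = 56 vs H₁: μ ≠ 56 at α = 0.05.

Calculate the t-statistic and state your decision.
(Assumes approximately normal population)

df = n - 1 = 34
SE = s/√n = 9/√35 = 1.5213
t = (x̄ - μ₀)/SE = (63.00 - 56)/1.5213 = 4.6013
Critical value: t_{0.025,34} = ±2.032
p-value ≈ 0.0001
Decision: reject H₀

Answer: t = 4.6013, reject H₀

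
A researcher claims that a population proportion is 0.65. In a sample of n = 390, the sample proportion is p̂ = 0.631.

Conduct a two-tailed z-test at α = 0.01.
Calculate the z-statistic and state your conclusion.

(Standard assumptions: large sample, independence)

H₀: p = 0.65, H₁: p ≠ 0.65
Standard error: SE = √(p₀(1-p₀)/n) = √(0.65×0.35/390) = 0.024152
z-statistic: z = (p̂ - p₀)/SE = (0.631 - 0.65)/0.024152 = -0.7867
Critical value: z_0.005 = ±2.576
p-value = 0.4315
Decision: fail to reject H₀ at α = 0.01

Answer: z = -0.7867, fail to reject H₀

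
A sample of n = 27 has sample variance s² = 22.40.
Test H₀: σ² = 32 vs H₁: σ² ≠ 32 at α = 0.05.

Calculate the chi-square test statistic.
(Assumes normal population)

Answer: χ² = 18.2000, fail to reject H₀

Derivation:
df = n - 1 = 26
χ² = (n-1)s²/σ₀² = 26×22.40/32 = 18.2000
Critical values: χ²_{0.975,26} = 13.844, χ²_{0.025,26} = 41.923
Rejection region: χ² < 13.844 or χ² > 41.923
Decision: fail to reject H₀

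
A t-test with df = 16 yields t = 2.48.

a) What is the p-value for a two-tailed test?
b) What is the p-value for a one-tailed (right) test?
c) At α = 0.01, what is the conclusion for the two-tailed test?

Answer: a) 0.0246, b) 0.0123, c) fail to reject H₀

Derivation:
Using t-distribution with df = 16:
a) Two-tailed: p = 2×P(T > 2.48) = 0.0246
b) One-tailed: p = P(T > 2.48) = 0.0123
c) 0.0246 ≥ 0.01, fail to reject H₀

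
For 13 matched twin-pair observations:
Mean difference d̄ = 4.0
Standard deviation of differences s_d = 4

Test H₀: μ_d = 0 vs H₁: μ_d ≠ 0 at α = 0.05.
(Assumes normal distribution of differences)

df = n - 1 = 12
SE = s_d/√n = 4/√13 = 1.1094
t = d̄/SE = 4.0/1.1094 = 3.6056
Critical value: t_{0.025,12} = ±2.179
p-value ≈ 0.0036
Decision: reject H₀

Answer: t = 3.6056, reject H₀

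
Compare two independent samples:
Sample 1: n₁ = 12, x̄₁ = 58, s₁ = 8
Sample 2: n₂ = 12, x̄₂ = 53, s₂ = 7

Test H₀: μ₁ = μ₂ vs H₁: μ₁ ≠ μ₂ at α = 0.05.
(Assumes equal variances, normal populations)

Pooled variance: s²_p = [11×8² + 11×7²]/(22) = 56.5000
s_p = 7.5166
SE = s_p×√(1/n₁ + 1/n₂) = 7.5166×√(1/12 + 1/12) = 3.0686
t = (x̄₁ - x̄₂)/SE = (58 - 53)/3.0686 = 1.6294
df = 22, t-critical = ±2.074
Decision: fail to reject H₀

Answer: t = 1.6294, fail to reject H₀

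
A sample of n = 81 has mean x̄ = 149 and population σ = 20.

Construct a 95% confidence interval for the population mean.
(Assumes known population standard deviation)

Confidence level: 95%, α = 0.05
z_0.025 = 1.960
SE = σ/√n = 20/√81 = 2.2222
Margin of error = 1.960 × 2.2222 = 4.3555
CI: x̄ ± margin = 149 ± 4.3555
CI: (144.6445, 153.3555)

Answer: (144.6445, 153.3555)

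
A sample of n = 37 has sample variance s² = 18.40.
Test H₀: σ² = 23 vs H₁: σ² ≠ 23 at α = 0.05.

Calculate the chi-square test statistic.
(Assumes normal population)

df = n - 1 = 36
χ² = (n-1)s²/σ₀² = 36×18.40/23 = 28.8000
Critical values: χ²_{0.975,36} = 21.336, χ²_{0.025,36} = 54.437
Rejection region: χ² < 21.336 or χ² > 54.437
Decision: fail to reject H₀

Answer: χ² = 28.8000, fail to reject H₀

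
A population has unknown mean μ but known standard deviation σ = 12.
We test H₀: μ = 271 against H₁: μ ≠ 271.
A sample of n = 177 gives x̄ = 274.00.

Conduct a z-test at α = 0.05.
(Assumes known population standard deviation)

Answer: z = 3.3259, reject H₀

Derivation:
Standard error: SE = σ/√n = 12/√177 = 0.9020
z-statistic: z = (x̄ - μ₀)/SE = (274.00 - 271)/0.9020 = 3.3259
Critical value: ±1.960
p-value = 0.0009
Decision: reject H₀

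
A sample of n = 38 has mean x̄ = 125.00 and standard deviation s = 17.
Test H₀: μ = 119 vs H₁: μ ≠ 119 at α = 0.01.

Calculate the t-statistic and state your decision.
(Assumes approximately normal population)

Answer: t = 2.1756, fail to reject H₀

Derivation:
df = n - 1 = 37
SE = s/√n = 17/√38 = 2.7578
t = (x̄ - μ₀)/SE = (125.00 - 119)/2.7578 = 2.1756
Critical value: t_{0.005,37} = ±2.715
p-value ≈ 0.0360
Decision: fail to reject H₀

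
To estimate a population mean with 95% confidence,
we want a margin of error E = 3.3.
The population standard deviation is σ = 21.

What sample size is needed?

Answer: n = 156

Derivation:
z_0.025 = 1.960
n = (z×σ/E)² = (1.960×21/3.3)²
n = 155.5689
Round up: n = 156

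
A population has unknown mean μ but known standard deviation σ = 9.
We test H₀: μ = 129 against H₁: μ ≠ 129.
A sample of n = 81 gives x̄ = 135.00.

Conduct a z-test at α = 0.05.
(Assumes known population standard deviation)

Standard error: SE = σ/√n = 9/√81 = 1.0000
z-statistic: z = (x̄ - μ₀)/SE = (135.00 - 129)/1.0000 = 6.0000
Critical value: ±1.960
p-value < 0.0001
Decision: reject H₀

Answer: z = 6.0000, reject H₀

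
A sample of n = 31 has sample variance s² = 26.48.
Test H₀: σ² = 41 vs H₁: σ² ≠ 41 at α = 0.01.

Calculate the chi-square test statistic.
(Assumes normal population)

df = n - 1 = 30
χ² = (n-1)s²/σ₀² = 30×26.48/41 = 19.3756
Critical values: χ²_{0.995,30} = 13.787, χ²_{0.005,30} = 53.672
Rejection region: χ² < 13.787 or χ² > 53.672
Decision: fail to reject H₀

Answer: χ² = 19.3756, fail to reject H₀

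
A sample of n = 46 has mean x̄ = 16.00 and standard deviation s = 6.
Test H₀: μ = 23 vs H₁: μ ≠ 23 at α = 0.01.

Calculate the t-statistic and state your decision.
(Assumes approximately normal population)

df = n - 1 = 45
SE = s/√n = 6/√46 = 0.8847
t = (x̄ - μ₀)/SE = (16.00 - 23)/0.8847 = -7.9123
Critical value: t_{0.005,45} = ±2.690
p-value < 0.0001
Decision: reject H₀

Answer: t = -7.9123, reject H₀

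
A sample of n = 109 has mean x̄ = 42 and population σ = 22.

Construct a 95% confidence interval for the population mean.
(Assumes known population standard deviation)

Confidence level: 95%, α = 0.05
z_0.025 = 1.960
SE = σ/√n = 22/√109 = 2.1072
Margin of error = 1.960 × 2.1072 = 4.1301
CI: x̄ ± margin = 42 ± 4.1301
CI: (37.8699, 46.1301)

Answer: (37.8699, 46.1301)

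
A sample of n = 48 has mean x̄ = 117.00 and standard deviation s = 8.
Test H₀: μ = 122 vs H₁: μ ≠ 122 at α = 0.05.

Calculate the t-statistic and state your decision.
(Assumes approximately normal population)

Answer: t = -4.3301, reject H₀

Derivation:
df = n - 1 = 47
SE = s/√n = 8/√48 = 1.1547
t = (x̄ - μ₀)/SE = (117.00 - 122)/1.1547 = -4.3301
Critical value: t_{0.025,47} = ±2.012
p-value ≈ 0.0001
Decision: reject H₀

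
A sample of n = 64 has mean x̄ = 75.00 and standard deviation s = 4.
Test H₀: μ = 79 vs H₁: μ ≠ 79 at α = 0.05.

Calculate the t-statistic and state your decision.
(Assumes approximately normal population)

df = n - 1 = 63
SE = s/√n = 4/√64 = 0.5000
t = (x̄ - μ₀)/SE = (75.00 - 79)/0.5000 = -8.0000
Critical value: t_{0.025,63} = ±1.998
p-value < 0.0001
Decision: reject H₀

Answer: t = -8.0000, reject H₀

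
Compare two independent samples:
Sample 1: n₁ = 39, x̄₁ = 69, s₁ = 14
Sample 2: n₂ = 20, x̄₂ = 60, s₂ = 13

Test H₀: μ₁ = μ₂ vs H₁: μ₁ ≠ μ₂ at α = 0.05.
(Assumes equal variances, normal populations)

Answer: t = 2.3930, reject H₀

Derivation:
Pooled variance: s²_p = [38×14² + 19×13²]/(57) = 187.0000
s_p = 13.6748
SE = s_p×√(1/n₁ + 1/n₂) = 13.6748×√(1/39 + 1/20) = 3.7610
t = (x̄₁ - x̄₂)/SE = (69 - 60)/3.7610 = 2.3930
df = 57, t-critical = ±2.002
Decision: reject H₀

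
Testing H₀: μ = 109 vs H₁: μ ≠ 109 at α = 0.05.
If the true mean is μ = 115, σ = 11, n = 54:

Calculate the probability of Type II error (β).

Answer: β ≈ 0.0203

Derivation:
SE = σ/√n = 11/√54 = 1.4969
Critical values: μ₀ ± z_0.025×SE = 109 ± 1.960×1.4969
Acceptance region: (106.0661, 111.9339)
Under H₁ (μ = 115): z_high = (111.9339 - 115)/1.4969 = -2.0483, z_low = (106.0661 - 115)/1.4969 = -5.9683
β = P(not reject | H₁) = Φ(-2.0483) - Φ(-5.9683) ≈ 0.0203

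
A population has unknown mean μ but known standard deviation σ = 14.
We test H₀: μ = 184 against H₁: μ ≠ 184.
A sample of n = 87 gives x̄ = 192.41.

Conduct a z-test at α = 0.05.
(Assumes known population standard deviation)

Standard error: SE = σ/√n = 14/√87 = 1.5010
z-statistic: z = (x̄ - μ₀)/SE = (192.41 - 184)/1.5010 = 5.6029
Critical value: ±1.960
p-value < 0.0001
Decision: reject H₀

Answer: z = 5.6029, reject H₀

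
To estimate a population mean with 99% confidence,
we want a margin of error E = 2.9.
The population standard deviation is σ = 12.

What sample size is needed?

z_0.005 = 2.576
n = (z×σ/E)² = (2.576×12/2.9)²
n = 113.6209
Round up: n = 114

Answer: n = 114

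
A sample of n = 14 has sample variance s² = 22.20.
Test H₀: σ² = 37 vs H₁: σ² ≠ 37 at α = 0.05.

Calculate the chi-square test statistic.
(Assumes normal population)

df = n - 1 = 13
χ² = (n-1)s²/σ₀² = 13×22.20/37 = 7.8000
Critical values: χ²_{0.975,13} = 5.009, χ²_{0.025,13} = 24.736
Rejection region: χ² < 5.009 or χ² > 24.736
Decision: fail to reject H₀

Answer: χ² = 7.8000, fail to reject H₀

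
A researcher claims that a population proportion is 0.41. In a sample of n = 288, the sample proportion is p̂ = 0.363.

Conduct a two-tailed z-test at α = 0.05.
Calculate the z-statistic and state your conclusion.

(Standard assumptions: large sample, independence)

Answer: z = -1.6217, fail to reject H₀

Derivation:
H₀: p = 0.41, H₁: p ≠ 0.41
Standard error: SE = √(p₀(1-p₀)/n) = √(0.41×0.59/288) = 0.028982
z-statistic: z = (p̂ - p₀)/SE = (0.363 - 0.41)/0.028982 = -1.6217
Critical value: z_0.025 = ±1.960
p-value = 0.1049
Decision: fail to reject H₀ at α = 0.05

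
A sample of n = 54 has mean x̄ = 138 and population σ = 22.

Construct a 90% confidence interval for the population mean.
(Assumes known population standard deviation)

Answer: (133.0752, 142.9248)

Derivation:
Confidence level: 90%, α = 0.1
z_0.05 = 1.645
SE = σ/√n = 22/√54 = 2.9938
Margin of error = 1.645 × 2.9938 = 4.9248
CI: x̄ ± margin = 138 ± 4.9248
CI: (133.0752, 142.9248)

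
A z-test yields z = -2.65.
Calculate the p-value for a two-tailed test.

For z = -2.65:
p = 2×P(Z > |-2.65|) = 2×(1 - Φ(2.65)) = 0.0080

Answer: p-value ≈ 0.0080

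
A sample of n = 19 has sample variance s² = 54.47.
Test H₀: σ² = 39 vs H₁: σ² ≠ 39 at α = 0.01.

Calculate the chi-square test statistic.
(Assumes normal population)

df = n - 1 = 18
χ² = (n-1)s²/σ₀² = 18×54.47/39 = 25.1400
Critical values: χ²_{0.995,18} = 6.265, χ²_{0.005,18} = 37.156
Rejection region: χ² < 6.265 or χ² > 37.156
Decision: fail to reject H₀

Answer: χ² = 25.1400, fail to reject H₀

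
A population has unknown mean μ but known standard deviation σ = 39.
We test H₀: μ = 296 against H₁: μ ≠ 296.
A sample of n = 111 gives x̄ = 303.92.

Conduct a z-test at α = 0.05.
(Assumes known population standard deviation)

Standard error: SE = σ/√n = 39/√111 = 3.7017
z-statistic: z = (x̄ - μ₀)/SE = (303.92 - 296)/3.7017 = 2.1396
Critical value: ±1.960
p-value = 0.0324
Decision: reject H₀

Answer: z = 2.1396, reject H₀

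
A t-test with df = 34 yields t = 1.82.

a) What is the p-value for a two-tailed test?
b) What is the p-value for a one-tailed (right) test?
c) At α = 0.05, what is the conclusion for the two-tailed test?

Answer: a) 0.0776, b) 0.0388, c) fail to reject H₀

Derivation:
Using t-distribution with df = 34:
a) Two-tailed: p = 2×P(T > 1.82) = 0.0776
b) One-tailed: p = P(T > 1.82) = 0.0388
c) 0.0776 ≥ 0.05, fail to reject H₀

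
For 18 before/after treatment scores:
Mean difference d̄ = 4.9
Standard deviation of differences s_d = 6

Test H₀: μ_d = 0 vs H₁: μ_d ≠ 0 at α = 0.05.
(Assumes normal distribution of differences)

df = n - 1 = 17
SE = s_d/√n = 6/√18 = 1.4142
t = d̄/SE = 4.9/1.4142 = 3.4649
Critical value: t_{0.025,17} = ±2.110
p-value ≈ 0.0030
Decision: reject H₀

Answer: t = 3.4649, reject H₀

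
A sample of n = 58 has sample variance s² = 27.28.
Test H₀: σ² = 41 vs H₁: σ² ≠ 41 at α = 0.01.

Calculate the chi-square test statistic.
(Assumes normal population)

df = n - 1 = 57
χ² = (n-1)s²/σ₀² = 57×27.28/41 = 37.9259
Critical values: χ²_{0.995,57} = 33.248, χ²_{0.005,57} = 88.236
Rejection region: χ² < 33.248 or χ² > 88.236
Decision: fail to reject H₀

Answer: χ² = 37.9259, fail to reject H₀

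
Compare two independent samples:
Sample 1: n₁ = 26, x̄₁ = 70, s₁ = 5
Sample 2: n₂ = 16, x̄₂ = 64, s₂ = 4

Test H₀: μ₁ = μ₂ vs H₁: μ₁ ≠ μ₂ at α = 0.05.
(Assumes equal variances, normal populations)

Pooled variance: s²_p = [25×5² + 15×4²]/(40) = 21.6250
s_p = 4.6503
SE = s_p×√(1/n₁ + 1/n₂) = 4.6503×√(1/26 + 1/16) = 1.4776
t = (x̄₁ - x̄₂)/SE = (70 - 64)/1.4776 = 4.0606
df = 40, t-critical = ±2.021
Decision: reject H₀

Answer: t = 4.0606, reject H₀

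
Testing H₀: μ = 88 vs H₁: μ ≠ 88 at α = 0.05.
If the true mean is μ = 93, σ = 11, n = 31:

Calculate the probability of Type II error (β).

Answer: β ≈ 0.2841

Derivation:
SE = σ/√n = 11/√31 = 1.9757
Critical values: μ₀ ± z_0.025×SE = 88 ± 1.960×1.9757
Acceptance region: (84.1276, 91.8724)
Under H₁ (μ = 93): z_high = (91.8724 - 93)/1.9757 = -0.5707, z_low = (84.1276 - 93)/1.9757 = -4.4908
β = P(not reject | H₁) = Φ(-0.5707) - Φ(-4.4908) ≈ 0.2841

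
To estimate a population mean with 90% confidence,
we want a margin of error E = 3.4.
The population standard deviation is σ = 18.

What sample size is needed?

z_0.05 = 1.645
n = (z×σ/E)² = (1.645×18/3.4)²
n = 75.8436
Round up: n = 76

Answer: n = 76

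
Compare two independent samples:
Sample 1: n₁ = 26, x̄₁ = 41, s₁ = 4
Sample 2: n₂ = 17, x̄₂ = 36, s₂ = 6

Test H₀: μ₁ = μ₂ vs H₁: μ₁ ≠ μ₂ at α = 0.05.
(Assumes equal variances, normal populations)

Pooled variance: s²_p = [25×4² + 16×6²]/(41) = 23.8049
s_p = 4.8790
SE = s_p×√(1/n₁ + 1/n₂) = 4.8790×√(1/26 + 1/17) = 1.5218
t = (x̄₁ - x̄₂)/SE = (41 - 36)/1.5218 = 3.2856
df = 41, t-critical = ±2.020
Decision: reject H₀

Answer: t = 3.2856, reject H₀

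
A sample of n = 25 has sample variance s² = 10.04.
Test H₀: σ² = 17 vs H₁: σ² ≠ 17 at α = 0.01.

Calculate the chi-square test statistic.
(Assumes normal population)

df = n - 1 = 24
χ² = (n-1)s²/σ₀² = 24×10.04/17 = 14.1741
Critical values: χ²_{0.995,24} = 9.886, χ²_{0.005,24} = 45.559
Rejection region: χ² < 9.886 or χ² > 45.559
Decision: fail to reject H₀

Answer: χ² = 14.1741, fail to reject H₀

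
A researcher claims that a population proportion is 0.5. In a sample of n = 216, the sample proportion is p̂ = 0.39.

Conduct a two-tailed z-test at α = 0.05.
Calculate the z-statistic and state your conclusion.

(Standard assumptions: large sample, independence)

Answer: z = -3.2333, reject H₀

Derivation:
H₀: p = 0.5, H₁: p ≠ 0.5
Standard error: SE = √(p₀(1-p₀)/n) = √(0.5×0.5/216) = 0.034021
z-statistic: z = (p̂ - p₀)/SE = (0.39 - 0.5)/0.034021 = -3.2333
Critical value: z_0.025 = ±1.960
p-value = 0.0012
Decision: reject H₀ at α = 0.05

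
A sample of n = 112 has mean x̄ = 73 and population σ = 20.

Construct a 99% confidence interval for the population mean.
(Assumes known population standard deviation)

Answer: (68.1319, 77.8681)

Derivation:
Confidence level: 99%, α = 0.01
z_0.005 = 2.576
SE = σ/√n = 20/√112 = 1.8898
Margin of error = 2.576 × 1.8898 = 4.8681
CI: x̄ ± margin = 73 ± 4.8681
CI: (68.1319, 77.8681)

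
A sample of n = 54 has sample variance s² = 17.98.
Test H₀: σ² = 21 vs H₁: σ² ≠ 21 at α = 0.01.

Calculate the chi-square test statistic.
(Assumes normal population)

df = n - 1 = 53
χ² = (n-1)s²/σ₀² = 53×17.98/21 = 45.3781
Critical values: χ²_{0.995,53} = 30.230, χ²_{0.005,53} = 83.253
Rejection region: χ² < 30.230 or χ² > 83.253
Decision: fail to reject H₀

Answer: χ² = 45.3781, fail to reject H₀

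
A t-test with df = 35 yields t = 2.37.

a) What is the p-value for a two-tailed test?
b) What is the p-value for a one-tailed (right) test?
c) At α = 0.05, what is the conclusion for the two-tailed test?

Using t-distribution with df = 35:
a) Two-tailed: p = 2×P(T > 2.37) = 0.0234
b) One-tailed: p = P(T > 2.37) = 0.0117
c) 0.0234 < 0.05, reject H₀

Answer: a) 0.0234, b) 0.0117, c) reject H₀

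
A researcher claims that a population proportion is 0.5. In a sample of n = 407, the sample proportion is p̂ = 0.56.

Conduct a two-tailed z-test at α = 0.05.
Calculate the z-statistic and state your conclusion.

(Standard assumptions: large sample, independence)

H₀: p = 0.5, H₁: p ≠ 0.5
Standard error: SE = √(p₀(1-p₀)/n) = √(0.5×0.5/407) = 0.024784
z-statistic: z = (p̂ - p₀)/SE = (0.56 - 0.5)/0.024784 = 2.4209
Critical value: z_0.025 = ±1.960
p-value = 0.0155
Decision: reject H₀ at α = 0.05

Answer: z = 2.4209, reject H₀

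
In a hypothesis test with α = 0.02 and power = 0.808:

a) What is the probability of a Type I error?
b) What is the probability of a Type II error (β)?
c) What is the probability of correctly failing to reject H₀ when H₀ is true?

a) Type I error probability = α = 0.02
b) Power = P(reject H₀ | H₁ true) = 1 - β = 0.808, so Type II error probability = β = 1 - Power = 0.192
c) P(fail to reject H₀ | H₀ true) = 1 - α = 0.98

Answer: a) 0.02, b) 0.192, c) 0.98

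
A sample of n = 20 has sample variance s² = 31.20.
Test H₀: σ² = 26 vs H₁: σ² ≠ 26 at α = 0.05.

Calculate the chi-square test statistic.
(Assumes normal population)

df = n - 1 = 19
χ² = (n-1)s²/σ₀² = 19×31.20/26 = 22.8000
Critical values: χ²_{0.975,19} = 8.907, χ²_{0.025,19} = 32.852
Rejection region: χ² < 8.907 or χ² > 32.852
Decision: fail to reject H₀

Answer: χ² = 22.8000, fail to reject H₀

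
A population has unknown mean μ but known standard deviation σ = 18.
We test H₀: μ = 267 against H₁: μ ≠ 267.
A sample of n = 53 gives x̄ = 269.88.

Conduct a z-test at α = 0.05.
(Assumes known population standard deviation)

Standard error: SE = σ/√n = 18/√53 = 2.4725
z-statistic: z = (x̄ - μ₀)/SE = (269.88 - 267)/2.4725 = 1.1648
Critical value: ±1.960
p-value = 0.2441
Decision: fail to reject H₀

Answer: z = 1.1648, fail to reject H₀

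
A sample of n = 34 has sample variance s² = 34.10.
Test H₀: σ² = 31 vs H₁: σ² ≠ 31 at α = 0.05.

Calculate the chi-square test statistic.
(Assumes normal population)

Answer: χ² = 36.3000, fail to reject H₀

Derivation:
df = n - 1 = 33
χ² = (n-1)s²/σ₀² = 33×34.10/31 = 36.3000
Critical values: χ²_{0.975,33} = 19.047, χ²_{0.025,33} = 50.725
Rejection region: χ² < 19.047 or χ² > 50.725
Decision: fail to reject H₀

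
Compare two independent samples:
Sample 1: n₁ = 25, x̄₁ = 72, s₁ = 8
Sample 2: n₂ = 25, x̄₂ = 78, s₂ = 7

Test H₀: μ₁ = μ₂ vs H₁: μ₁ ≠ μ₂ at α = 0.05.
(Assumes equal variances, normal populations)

Pooled variance: s²_p = [24×8² + 24×7²]/(48) = 56.5000
s_p = 7.5166
SE = s_p×√(1/n₁ + 1/n₂) = 7.5166×√(1/25 + 1/25) = 2.1260
t = (x̄₁ - x̄₂)/SE = (72 - 78)/2.1260 = -2.8222
df = 48, t-critical = ±2.011
Decision: reject H₀

Answer: t = -2.8222, reject H₀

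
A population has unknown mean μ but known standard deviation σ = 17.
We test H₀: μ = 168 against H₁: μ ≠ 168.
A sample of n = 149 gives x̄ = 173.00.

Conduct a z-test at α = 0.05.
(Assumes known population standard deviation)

Answer: z = 3.5901, reject H₀

Derivation:
Standard error: SE = σ/√n = 17/√149 = 1.3927
z-statistic: z = (x̄ - μ₀)/SE = (173.00 - 168)/1.3927 = 3.5901
Critical value: ±1.960
p-value = 0.0003
Decision: reject H₀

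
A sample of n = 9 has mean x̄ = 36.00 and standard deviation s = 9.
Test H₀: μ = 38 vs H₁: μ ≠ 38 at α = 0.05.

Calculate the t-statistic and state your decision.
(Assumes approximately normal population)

df = n - 1 = 8
SE = s/√n = 9/√9 = 3.0000
t = (x̄ - μ₀)/SE = (36.00 - 38)/3.0000 = -0.6667
Critical value: t_{0.025,8} = ±2.306
p-value ≈ 0.5237
Decision: fail to reject H₀

Answer: t = -0.6667, fail to reject H₀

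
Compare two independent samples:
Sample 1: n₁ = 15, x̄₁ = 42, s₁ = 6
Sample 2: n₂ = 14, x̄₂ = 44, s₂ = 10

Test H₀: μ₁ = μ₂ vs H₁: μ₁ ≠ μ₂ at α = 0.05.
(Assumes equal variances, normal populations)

Pooled variance: s²_p = [14×6² + 13×10²]/(27) = 66.8148
s_p = 8.1740
SE = s_p×√(1/n₁ + 1/n₂) = 8.1740×√(1/15 + 1/14) = 3.0376
t = (x̄₁ - x̄₂)/SE = (42 - 44)/3.0376 = -0.6584
df = 27, t-critical = ±2.052
Decision: fail to reject H₀

Answer: t = -0.6584, fail to reject H₀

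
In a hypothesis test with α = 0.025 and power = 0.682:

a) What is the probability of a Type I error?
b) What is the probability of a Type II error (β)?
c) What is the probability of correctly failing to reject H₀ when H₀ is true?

a) Type I error probability = α = 0.025
b) Power = P(reject H₀ | H₁ true) = 1 - β = 0.682, so Type II error probability = β = 1 - Power = 0.318
c) P(fail to reject H₀ | H₀ true) = 1 - α = 0.975

Answer: a) 0.025, b) 0.318, c) 0.975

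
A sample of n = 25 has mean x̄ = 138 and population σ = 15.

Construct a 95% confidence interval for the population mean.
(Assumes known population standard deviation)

Confidence level: 95%, α = 0.05
z_0.025 = 1.960
SE = σ/√n = 15/√25 = 3.0000
Margin of error = 1.960 × 3.0000 = 5.8800
CI: x̄ ± margin = 138 ± 5.8800
CI: (132.1200, 143.8800)

Answer: (132.1200, 143.8800)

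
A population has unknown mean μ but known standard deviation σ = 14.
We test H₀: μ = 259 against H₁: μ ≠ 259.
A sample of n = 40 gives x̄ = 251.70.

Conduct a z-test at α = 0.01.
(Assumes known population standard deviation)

Answer: z = -3.2978, reject H₀

Derivation:
Standard error: SE = σ/√n = 14/√40 = 2.2136
z-statistic: z = (x̄ - μ₀)/SE = (251.70 - 259)/2.2136 = -3.2978
Critical value: ±2.576
p-value = 0.0010
Decision: reject H₀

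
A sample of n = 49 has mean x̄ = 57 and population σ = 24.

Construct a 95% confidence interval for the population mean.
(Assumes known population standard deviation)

Confidence level: 95%, α = 0.05
z_0.025 = 1.960
SE = σ/√n = 24/√49 = 3.4286
Margin of error = 1.960 × 3.4286 = 6.7201
CI: x̄ ± margin = 57 ± 6.7201
CI: (50.2799, 63.7201)

Answer: (50.2799, 63.7201)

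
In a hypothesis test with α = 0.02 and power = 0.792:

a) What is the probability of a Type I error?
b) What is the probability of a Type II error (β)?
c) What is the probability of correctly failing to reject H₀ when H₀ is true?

a) Type I error probability = α = 0.02
b) Power = P(reject H₀ | H₁ true) = 1 - β = 0.792, so Type II error probability = β = 1 - Power = 0.208
c) P(fail to reject H₀ | H₀ true) = 1 - α = 0.98

Answer: a) 0.02, b) 0.208, c) 0.98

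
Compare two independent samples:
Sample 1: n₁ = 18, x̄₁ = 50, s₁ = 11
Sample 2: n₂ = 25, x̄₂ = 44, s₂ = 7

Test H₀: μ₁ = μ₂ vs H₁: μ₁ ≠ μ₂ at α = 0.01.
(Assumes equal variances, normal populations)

Pooled variance: s²_p = [17×11² + 24×7²]/(41) = 78.8537
s_p = 8.8800
SE = s_p×√(1/n₁ + 1/n₂) = 8.8800×√(1/18 + 1/25) = 2.7450
t = (x̄₁ - x̄₂)/SE = (50 - 44)/2.7450 = 2.1858
df = 41, t-critical = ±2.701
Decision: fail to reject H₀

Answer: t = 2.1858, fail to reject H₀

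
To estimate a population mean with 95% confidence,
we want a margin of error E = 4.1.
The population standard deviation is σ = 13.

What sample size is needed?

z_0.025 = 1.960
n = (z×σ/E)² = (1.960×13/4.1)²
n = 38.6217
Round up: n = 39

Answer: n = 39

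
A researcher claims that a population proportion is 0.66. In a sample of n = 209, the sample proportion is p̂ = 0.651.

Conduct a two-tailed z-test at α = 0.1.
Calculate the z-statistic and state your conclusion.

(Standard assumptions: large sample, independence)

Answer: z = -0.2747, fail to reject H₀

Derivation:
H₀: p = 0.66, H₁: p ≠ 0.66
Standard error: SE = √(p₀(1-p₀)/n) = √(0.66×0.34/209) = 0.032767
z-statistic: z = (p̂ - p₀)/SE = (0.651 - 0.66)/0.032767 = -0.2747
Critical value: z_0.05 = ±1.645
p-value = 0.7835
Decision: fail to reject H₀ at α = 0.1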